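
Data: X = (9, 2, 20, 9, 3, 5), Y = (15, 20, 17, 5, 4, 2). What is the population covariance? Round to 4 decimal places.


Cov = (1/n)*sum((xi-xbar)(yi-ybar))
n = 6, xbar = 48/6 = 8, ybar = 63/6 = 10.5
sum((xi-xbar)(yi-ybar)) = 78
Cov = 78 / 6 = 13

13.0000


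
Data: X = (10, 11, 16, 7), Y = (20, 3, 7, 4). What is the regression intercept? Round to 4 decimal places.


a = ybar - b*xbar, where b = sum((xi-xbar)(yi-ybar)) / sum((xi-xbar)^2)
n = 4, xbar = 44/4 = 11, ybar = 34/4 = 8.5
Sxy = sum((xi-xbar)(yi-ybar)) = -1
Sxx = sum((xi-xbar)^2) = 42
b = Sxy / Sxx = -1/42 ≈ -0.023810
a = 8.5 - (-0.023810) * 11 = 184/21 ≈ 8.761905

8.7619


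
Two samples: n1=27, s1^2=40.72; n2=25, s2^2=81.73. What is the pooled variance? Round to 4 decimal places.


sp^2 = ((n1-1)*s1^2 + (n2-1)*s2^2)/(n1+n2-2)
(n1-1)*s1^2 = 26 * 40.72 = 1058.72
(n2-1)*s2^2 = 24 * 81.73 = 1961.52
numerator = 1058.72 + 1961.52 = 3020.24
n1+n2-2 = 50
sp^2 = 3020.24 / 50 = 60.4048

60.4048


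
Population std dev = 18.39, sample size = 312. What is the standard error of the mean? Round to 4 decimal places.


SE = sigma / sqrt(n)
sqrt(312) ≈ 17.663522
SE = 18.39 / 17.663522 ≈ 1.041129

1.0411


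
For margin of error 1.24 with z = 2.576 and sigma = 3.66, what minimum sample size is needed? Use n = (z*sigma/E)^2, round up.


z*sigma/E = 2.576 * 3.66 / 1.24 = 29463/3875 ≈ 7.603355
(z*sigma/E)^2 ≈ 57.811005
round up: n = 58

58


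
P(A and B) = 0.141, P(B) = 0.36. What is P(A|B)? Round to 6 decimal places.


P(A|B) = P(A and B) / P(B) = 0.141 / 0.36 = 47/120 ≈ 0.39166667

0.391667


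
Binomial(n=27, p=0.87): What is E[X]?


E[X] = n*p = 27 * 0.87 = 23.49

23.49


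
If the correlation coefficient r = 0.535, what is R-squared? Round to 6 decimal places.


R^2 = r^2 = (0.535)^2 = 0.286225

0.286225


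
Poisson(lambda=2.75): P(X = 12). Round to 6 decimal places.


P = e^(-lam) * lam^k / k!
e^(-2.75) ≈ 0.06392786
lam^k = 2.75^12 ≈ 187064.908547
k! = 12! = 479001600
P = 0.06392786 * 187064.908547 / 479001600 ≈ 0.000025

0.000025


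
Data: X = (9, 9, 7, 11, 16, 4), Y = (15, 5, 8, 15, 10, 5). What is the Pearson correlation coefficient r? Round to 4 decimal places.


r = sum((xi-xbar)(yi-ybar)) / sqrt(sum((xi-xbar)^2) * sum((yi-ybar)^2))
n = 6, xbar = 56/6 = 28/3 ≈ 9.333333, ybar = 58/6 = 29/3 ≈ 9.666667
Sxy = sum((xi-xbar)(yi-ybar)) = 119/3 ≈ 39.666667
Sxx = sum((xi-xbar)^2) = 244/3 ≈ 81.333333
Syy = sum((yi-ybar)^2) = 310/3 ≈ 103.333333
sqrt(Sxx*Syy) ≈ 91.675757
r = Sxy / sqrt(Sxx*Syy) = 39.666667 / 91.675757 ≈ 0.432684

0.4327


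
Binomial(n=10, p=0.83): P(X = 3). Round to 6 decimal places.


P = C(n,k) * p^k * (1-p)^(n-k)
C(10,3) = 120
p^k = 0.83^3 = 0.571787
(1-p)^(n-k) = 0.17^7 ≈ 0.000004103387
P = 120 * 0.571787 * 0.000004103387 ≈ 0.000282

0.000282


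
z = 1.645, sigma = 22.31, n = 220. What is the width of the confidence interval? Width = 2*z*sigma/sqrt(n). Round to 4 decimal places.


width = 2*z*sigma/sqrt(n)
2*z*sigma = 2 * 1.645 * 22.31 = 73.3999
sqrt(220) ≈ 14.832397
width = 73.3999 / 14.832397 ≈ 4.948620

4.9486


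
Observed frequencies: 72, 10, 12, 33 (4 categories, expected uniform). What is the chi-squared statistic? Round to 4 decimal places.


chi2 = sum((O-E)^2/E), E = total/4
total = 127, E = 127/4 = 31.75
(72 - 31.75)^2 / 31.75 = 1620.0625 / 31.75 = 25921/508 ≈ 51.025591
(10 - 31.75)^2 / 31.75 = 473.0625 / 31.75 = 7569/508 ≈ 14.899606
(12 - 31.75)^2 / 31.75 = 390.0625 / 31.75 = 6241/508 ≈ 12.285433
(33 - 31.75)^2 / 31.75 = 1.5625 / 31.75 = 25/508 ≈ 0.049213
chi2 = 9939/127 ≈ 78.259843

78.2598


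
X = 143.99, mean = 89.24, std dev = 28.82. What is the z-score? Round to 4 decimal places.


z = (X - mu) / sigma
X - mu = 143.99 - 89.24 = 54.75
z = 54.75 / 28.82 = 5475/2882 ≈ 1.899722

1.8997


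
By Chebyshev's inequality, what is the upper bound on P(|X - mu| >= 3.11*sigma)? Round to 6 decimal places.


P <= 1/k^2
k^2 = 3.11^2 = 9.6721
1/k^2 = 1 / 9.6721 ≈ 0.10339016

0.103390


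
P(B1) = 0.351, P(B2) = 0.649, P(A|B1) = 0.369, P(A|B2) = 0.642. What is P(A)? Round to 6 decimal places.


P(A) = P(A|B1)*P(B1) + P(A|B2)*P(B2)
P(A|B1)*P(B1) = 0.369 * 0.351 = 0.129519
P(A|B2)*P(B2) = 0.642 * 0.649 = 0.416658
P(A) = 0.129519 + 0.416658 = 0.546177

0.546177


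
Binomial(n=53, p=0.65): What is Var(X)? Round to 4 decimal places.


Var = n*p*(1-p) = 53 * 0.65 * 0.35 = 12.0575

12.0575


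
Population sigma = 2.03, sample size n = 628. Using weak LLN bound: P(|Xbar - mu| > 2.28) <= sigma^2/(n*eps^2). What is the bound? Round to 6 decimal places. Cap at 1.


bound = min(1, sigma^2/(n*eps^2))
sigma^2 = 2.03^2 = 4.1209
n*eps^2 = 628 * 2.28^2 = 628 * 5.1984 = 3264.5952
sigma^2/(n*eps^2) = 4.1209 / 3264.5952 ≈ 0.00126230

0.001262


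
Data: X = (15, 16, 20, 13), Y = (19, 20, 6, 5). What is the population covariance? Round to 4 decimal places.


Cov = (1/n)*sum((xi-xbar)(yi-ybar))
n = 4, xbar = 64/4 = 16, ybar = 50/4 = 12.5
sum((xi-xbar)(yi-ybar)) = -10
Cov = -10 / 4 = -2.5

-2.5000


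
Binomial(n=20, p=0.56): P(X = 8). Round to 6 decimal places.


P = C(n,k) * p^k * (1-p)^(n-k)
C(20,8) = 125970
p^k = 0.56^8 ≈ 0.009671731
(1-p)^(n-k) = 0.44^12 ≈ 0.00005265409
P = 125970 * 0.009671731 * 0.00005265409 ≈ 0.064151

0.064151


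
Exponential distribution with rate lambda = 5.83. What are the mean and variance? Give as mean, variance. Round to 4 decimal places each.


mean = 1/lam, var = 1/lam^2
mean = 1 / 5.83 = 100/583 ≈ 0.171527
lam^2 = 5.83^2 = 33.9889
var = 1 / 33.9889 ≈ 0.029421

0.1715, 0.0294


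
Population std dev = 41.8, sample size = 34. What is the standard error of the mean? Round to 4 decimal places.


SE = sigma / sqrt(n)
sqrt(34) ≈ 5.830952
SE = 41.8 / 5.830952 ≈ 7.168641

7.1686


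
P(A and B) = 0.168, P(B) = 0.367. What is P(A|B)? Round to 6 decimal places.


P(A|B) = P(A and B) / P(B) = 0.168 / 0.367 = 168/367 ≈ 0.45776567

0.457766


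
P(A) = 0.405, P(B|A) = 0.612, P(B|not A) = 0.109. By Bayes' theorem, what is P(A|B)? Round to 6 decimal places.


P(A|B) = P(B|A)*P(A) / P(B), P(B) = P(B|A)*P(A) + P(B|not A)*P(not A)
P(B|A)*P(A) = 0.612 * 0.405 = 0.24786
P(B|not A)*P(not A) = 0.109 * 0.595 = 0.064855
P(B) = 0.24786 + 0.064855 = 0.312715
P(A|B) = 0.24786 / 0.312715 = 2916/3679 ≈ 0.79260669

0.792607


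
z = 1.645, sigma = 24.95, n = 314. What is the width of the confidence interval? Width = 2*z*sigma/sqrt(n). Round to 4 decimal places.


width = 2*z*sigma/sqrt(n)
2*z*sigma = 2 * 1.645 * 24.95 = 82.0855
sqrt(314) ≈ 17.720045
width = 82.0855 / 17.720045 ≈ 4.632353

4.6324


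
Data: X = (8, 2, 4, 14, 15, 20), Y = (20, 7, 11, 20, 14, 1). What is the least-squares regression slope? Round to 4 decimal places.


b = sum((xi-xbar)(yi-ybar)) / sum((xi-xbar)^2)
n = 6, xbar = 63/6 = 10.5, ybar = 73/6 ≈ 12.166667
Sxy = sum((xi-xbar)(yi-ybar)) = -38.5
Sxx = sum((xi-xbar)^2) = 243.5
b = Sxy / Sxx = -77/487 ≈ -0.158111

-0.1581


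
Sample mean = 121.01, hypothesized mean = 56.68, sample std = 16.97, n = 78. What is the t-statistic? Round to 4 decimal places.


t = (xbar - mu0) / (s/sqrt(n))
xbar - mu0 = 121.01 - 56.68 = 64.33
sqrt(78) ≈ 8.83176087
s/sqrt(n) = 16.97 / 8.83176087 ≈ 1.92147413
t = 64.33 / 1.92147413 ≈ 33.479504

33.4795


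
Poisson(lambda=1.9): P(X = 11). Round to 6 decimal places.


P = e^(-lam) * lam^k / k!
e^(-1.9) ≈ 0.1495686
lam^k = 1.9^11 ≈ 1164.902589
k! = 11! = 39916800
P = 0.1495686 * 1164.902589 / 39916800 ≈ 0.000004

0.000004


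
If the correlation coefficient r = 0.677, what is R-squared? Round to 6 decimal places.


R^2 = r^2 = (0.677)^2 = 0.458329

0.458329


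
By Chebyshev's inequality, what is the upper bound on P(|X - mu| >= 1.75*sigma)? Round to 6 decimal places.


P <= 1/k^2
k^2 = 1.75^2 = 3.0625
1/k^2 = 1 / 3.0625 = 16/49 ≈ 0.32653061

0.326531


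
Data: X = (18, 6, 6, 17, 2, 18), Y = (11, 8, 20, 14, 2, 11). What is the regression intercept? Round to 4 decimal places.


a = ybar - b*xbar, where b = sum((xi-xbar)(yi-ybar)) / sum((xi-xbar)^2)
n = 6, xbar = 67/6 ≈ 11.166667, ybar = 66/6 = 11
Sxy = sum((xi-xbar)(yi-ybar)) = 69
Sxx = sum((xi-xbar)^2) = 1589/6 ≈ 264.833333
b = Sxy / Sxx = 414/1589 ≈ 0.260541
a = 11 - 0.260541 * 11.166667 = 12856/1589 ≈ 8.090623

8.0906


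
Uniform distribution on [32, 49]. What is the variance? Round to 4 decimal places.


Var = (b-a)^2 / 12
(b-a)^2 = (49 - 32)^2 = 289
Var = 289/12 ≈ 24.083333

24.0833


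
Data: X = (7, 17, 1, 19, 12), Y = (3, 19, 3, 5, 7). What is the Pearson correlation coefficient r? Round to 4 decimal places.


r = sum((xi-xbar)(yi-ybar)) / sqrt(sum((xi-xbar)^2) * sum((yi-ybar)^2))
n = 5, xbar = 56/5 = 11.2, ybar = 37/5 = 7.4
Sxy = sum((xi-xbar)(yi-ybar)) = 111.6
Sxx = sum((xi-xbar)^2) = 216.8
Syy = sum((yi-ybar)^2) = 179.2
sqrt(Sxx*Syy) ≈ 197.105454
r = Sxy / sqrt(Sxx*Syy) = 111.6 / 197.105454 ≈ 0.566194

0.5662


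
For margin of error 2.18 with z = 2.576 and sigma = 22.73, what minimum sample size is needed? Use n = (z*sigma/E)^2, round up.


z*sigma/E = 2.576 * 22.73 / 2.18 ≈ 26.858936
(z*sigma/E)^2 ≈ 721.402431
round up: n = 722

722


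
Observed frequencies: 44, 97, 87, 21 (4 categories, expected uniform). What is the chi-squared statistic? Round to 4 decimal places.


chi2 = sum((O-E)^2/E), E = total/4
total = 249, E = 249/4 = 62.25
(44 - 62.25)^2 / 62.25 = 333.0625 / 62.25 = 5329/996 ≈ 5.350402
(97 - 62.25)^2 / 62.25 = 1207.5625 / 62.25 = 19321/996 ≈ 19.398594
(87 - 62.25)^2 / 62.25 = 612.5625 / 62.25 = 3267/332 ≈ 9.840361
(21 - 62.25)^2 / 62.25 = 1701.5625 / 62.25 = 9075/332 ≈ 27.334337
chi2 = 15419/249 ≈ 61.923695

61.9237


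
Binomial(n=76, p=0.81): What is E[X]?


E[X] = n*p = 76 * 0.81 = 61.56

61.56


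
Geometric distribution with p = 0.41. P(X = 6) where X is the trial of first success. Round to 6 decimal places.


P = (1-p)^(k-1) * p
(1-p)^(k-1) = 0.59^5 ≈ 0.07149243
P = 0.07149243 * 0.41 ≈ 0.02931190

0.029312


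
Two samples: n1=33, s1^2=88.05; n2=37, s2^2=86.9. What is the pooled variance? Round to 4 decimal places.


sp^2 = ((n1-1)*s1^2 + (n2-1)*s2^2)/(n1+n2-2)
(n1-1)*s1^2 = 32 * 88.05 = 2817.6
(n2-1)*s2^2 = 36 * 86.9 = 3128.4
numerator = 2817.6 + 3128.4 = 5946
n1+n2-2 = 68
sp^2 = 5946 / 68 = 2973/34 ≈ 87.441176

87.4412


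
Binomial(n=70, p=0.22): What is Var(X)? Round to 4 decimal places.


Var = n*p*(1-p) = 70 * 0.22 * 0.78 = 12.012

12.0120


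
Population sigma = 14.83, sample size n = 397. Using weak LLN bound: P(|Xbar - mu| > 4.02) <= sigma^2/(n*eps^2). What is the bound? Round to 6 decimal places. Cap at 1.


bound = min(1, sigma^2/(n*eps^2))
sigma^2 = 14.83^2 = 219.9289
n*eps^2 = 397 * 4.02^2 = 397 * 16.1604 = 6415.6788
sigma^2/(n*eps^2) = 219.9289 / 6415.6788 ≈ 0.03427991

0.034280


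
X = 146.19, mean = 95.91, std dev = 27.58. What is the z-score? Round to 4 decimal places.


z = (X - mu) / sigma
X - mu = 146.19 - 95.91 = 50.28
z = 50.28 / 27.58 = 2514/1379 ≈ 1.823060

1.8231


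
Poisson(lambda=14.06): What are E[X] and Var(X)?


E[X] = Var(X) = lambda = 14.06

14.06, 14.06


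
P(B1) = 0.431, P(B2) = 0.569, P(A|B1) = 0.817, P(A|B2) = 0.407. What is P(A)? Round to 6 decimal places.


P(A) = P(A|B1)*P(B1) + P(A|B2)*P(B2)
P(A|B1)*P(B1) = 0.817 * 0.431 = 0.352127
P(A|B2)*P(B2) = 0.407 * 0.569 = 0.231583
P(A) = 0.352127 + 0.231583 = 0.58371

0.583710


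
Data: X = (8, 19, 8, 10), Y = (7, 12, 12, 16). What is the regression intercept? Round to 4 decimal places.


a = ybar - b*xbar, where b = sum((xi-xbar)(yi-ybar)) / sum((xi-xbar)^2)
n = 4, xbar = 45/4 = 11.25, ybar = 47/4 = 11.75
Sxy = sum((xi-xbar)(yi-ybar)) = 11.25
Sxx = sum((xi-xbar)^2) = 82.75
b = Sxy / Sxx = 45/331 ≈ 0.135952
a = 11.75 - 0.135952 * 11.25 = 3383/331 ≈ 10.220544

10.2205


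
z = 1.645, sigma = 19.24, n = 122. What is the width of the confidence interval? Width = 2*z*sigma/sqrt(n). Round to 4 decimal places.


width = 2*z*sigma/sqrt(n)
2*z*sigma = 2 * 1.645 * 19.24 = 63.2996
sqrt(122) ≈ 11.045361
width = 63.2996 / 11.045361 ≈ 5.730877

5.7309


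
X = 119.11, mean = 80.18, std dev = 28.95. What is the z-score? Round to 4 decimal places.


z = (X - mu) / sigma
X - mu = 119.11 - 80.18 = 38.93
z = 38.93 / 28.95 = 3893/2895 ≈ 1.344732

1.3447


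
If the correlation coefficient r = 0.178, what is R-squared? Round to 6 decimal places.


R^2 = r^2 = (0.178)^2 = 0.031684

0.031684


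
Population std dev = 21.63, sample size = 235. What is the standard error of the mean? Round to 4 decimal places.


SE = sigma / sqrt(n)
sqrt(235) ≈ 15.329710
SE = 21.63 / 15.329710 ≈ 1.410986

1.4110


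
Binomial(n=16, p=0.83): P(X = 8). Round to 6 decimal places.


P = C(n,k) * p^k * (1-p)^(n-k)
C(16,8) = 12870
p^k = 0.83^8 ≈ 0.2252292
(1-p)^(n-k) = 0.17^8 ≈ 0.0000006975757
P = 12870 * 0.2252292 * 0.0000006975757 ≈ 0.002022

0.002022


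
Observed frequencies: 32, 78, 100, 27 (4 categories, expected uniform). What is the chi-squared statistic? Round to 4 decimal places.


chi2 = sum((O-E)^2/E), E = total/4
total = 237, E = 237/4 = 59.25
(32 - 59.25)^2 / 59.25 = 742.5625 / 59.25 = 11881/948 ≈ 12.532700
(78 - 59.25)^2 / 59.25 = 351.5625 / 59.25 = 1875/316 ≈ 5.933544
(100 - 59.25)^2 / 59.25 = 1660.5625 / 59.25 = 26569/948 ≈ 28.026371
(27 - 59.25)^2 / 59.25 = 1040.0625 / 59.25 = 5547/316 ≈ 17.553797
chi2 = 15179/237 ≈ 64.046414

64.0464


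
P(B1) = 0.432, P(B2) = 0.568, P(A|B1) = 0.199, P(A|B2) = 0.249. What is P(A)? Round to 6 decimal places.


P(A) = P(A|B1)*P(B1) + P(A|B2)*P(B2)
P(A|B1)*P(B1) = 0.199 * 0.432 = 0.085968
P(A|B2)*P(B2) = 0.249 * 0.568 = 0.141432
P(A) = 0.085968 + 0.141432 = 0.2274

0.227400


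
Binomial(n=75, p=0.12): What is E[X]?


E[X] = n*p = 75 * 0.12 = 9

9


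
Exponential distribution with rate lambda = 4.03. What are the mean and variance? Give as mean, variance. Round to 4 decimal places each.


mean = 1/lam, var = 1/lam^2
mean = 1 / 4.03 = 100/403 ≈ 0.248139
lam^2 = 4.03^2 = 16.2409
var = 1 / 16.2409 ≈ 0.061573

0.2481, 0.0616


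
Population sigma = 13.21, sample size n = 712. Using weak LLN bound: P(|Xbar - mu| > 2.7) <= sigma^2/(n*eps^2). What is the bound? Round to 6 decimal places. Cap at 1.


bound = min(1, sigma^2/(n*eps^2))
sigma^2 = 13.21^2 = 174.5041
n*eps^2 = 712 * 2.7^2 = 712 * 7.29 = 5190.48
sigma^2/(n*eps^2) = 174.5041 / 5190.48 ≈ 0.03362003

0.033620


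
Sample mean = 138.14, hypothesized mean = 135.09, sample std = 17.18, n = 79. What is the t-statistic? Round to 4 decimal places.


t = (xbar - mu0) / (s/sqrt(n))
xbar - mu0 = 138.14 - 135.09 = 3.05
sqrt(79) ≈ 8.88819442
s/sqrt(n) = 17.18 / 8.88819442 ≈ 1.93290101
t = 3.05 / 1.93290101 ≈ 1.577939

1.5779


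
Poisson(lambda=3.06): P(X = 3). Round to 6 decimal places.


P = e^(-lam) * lam^k / k!
e^(-3.06) ≈ 0.04688770
lam^k = 3.06^3 = 28.652616
k! = 3! = 6
P = 0.04688770 * 28.652616 / 6 ≈ 0.223909

0.223909


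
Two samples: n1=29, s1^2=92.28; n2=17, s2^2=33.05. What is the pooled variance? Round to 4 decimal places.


sp^2 = ((n1-1)*s1^2 + (n2-1)*s2^2)/(n1+n2-2)
(n1-1)*s1^2 = 28 * 92.28 = 2583.84
(n2-1)*s2^2 = 16 * 33.05 = 528.8
numerator = 2583.84 + 528.8 = 3112.64
n1+n2-2 = 44
sp^2 = 3112.64 / 44 = 19454/275 ≈ 70.741818

70.7418


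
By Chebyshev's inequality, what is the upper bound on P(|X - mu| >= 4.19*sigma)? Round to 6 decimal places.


P <= 1/k^2
k^2 = 4.19^2 = 17.5561
1/k^2 = 1 / 17.5561 ≈ 0.05696026

0.056960


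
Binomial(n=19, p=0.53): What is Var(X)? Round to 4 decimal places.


Var = n*p*(1-p) = 19 * 0.53 * 0.47 = 4.7329

4.7329


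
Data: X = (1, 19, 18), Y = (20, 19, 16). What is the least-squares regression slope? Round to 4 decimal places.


b = sum((xi-xbar)(yi-ybar)) / sum((xi-xbar)^2)
n = 3, xbar = 38/3 ≈ 12.666667, ybar = 55/3 ≈ 18.333333
Sxy = sum((xi-xbar)(yi-ybar)) = -83/3 ≈ -27.666667
Sxx = sum((xi-xbar)^2) = 614/3 ≈ 204.666667
b = Sxy / Sxx = -83/614 ≈ -0.135179

-0.1352


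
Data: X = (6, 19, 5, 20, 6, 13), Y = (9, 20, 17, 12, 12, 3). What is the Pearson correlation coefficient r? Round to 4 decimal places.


r = sum((xi-xbar)(yi-ybar)) / sqrt(sum((xi-xbar)^2) * sum((yi-ybar)^2))
n = 6, xbar = 69/6 = 11.5, ybar = 73/6 ≈ 12.166667
Sxy = sum((xi-xbar)(yi-ybar)) = 30.5
Sxx = sum((xi-xbar)^2) = 233.5
Syy = sum((yi-ybar)^2) = 1073/6 ≈ 178.833333
sqrt(Sxx*Syy) ≈ 204.346723
r = Sxy / sqrt(Sxx*Syy) = 30.5 / 204.346723 ≈ 0.149256

0.1493


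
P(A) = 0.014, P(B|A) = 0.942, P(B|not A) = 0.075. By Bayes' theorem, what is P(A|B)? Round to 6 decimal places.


P(A|B) = P(B|A)*P(A) / P(B), P(B) = P(B|A)*P(A) + P(B|not A)*P(not A)
P(B|A)*P(A) = 0.942 * 0.014 = 0.013188
P(B|not A)*P(not A) = 0.075 * 0.986 = 0.07395
P(B) = 0.013188 + 0.07395 = 0.087138
P(A|B) = 0.013188 / 0.087138 ≈ 0.15134614

0.151346


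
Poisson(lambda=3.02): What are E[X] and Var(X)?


E[X] = Var(X) = lambda = 3.02

3.02, 3.02


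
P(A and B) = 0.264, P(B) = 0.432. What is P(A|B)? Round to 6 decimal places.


P(A|B) = P(A and B) / P(B) = 0.264 / 0.432 = 11/18 ≈ 0.61111111

0.611111


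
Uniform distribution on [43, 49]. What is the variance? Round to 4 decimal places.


Var = (b-a)^2 / 12
(b-a)^2 = (49 - 43)^2 = 36
Var = 36/12 = 3

3.0000


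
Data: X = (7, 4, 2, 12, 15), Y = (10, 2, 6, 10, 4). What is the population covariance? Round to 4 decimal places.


Cov = (1/n)*sum((xi-xbar)(yi-ybar))
n = 5, xbar = 40/5 = 8, ybar = 32/5 = 6.4
sum((xi-xbar)(yi-ybar)) = 14
Cov = 14 / 5 = 2.8

2.8000


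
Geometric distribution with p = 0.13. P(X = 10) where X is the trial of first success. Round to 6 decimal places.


P = (1-p)^(k-1) * p
(1-p)^(k-1) = 0.87^9 ≈ 0.2855442
P = 0.2855442 * 0.13 ≈ 0.03712074

0.037121


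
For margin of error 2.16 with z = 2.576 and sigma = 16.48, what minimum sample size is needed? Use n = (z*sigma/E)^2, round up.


z*sigma/E = 2.576 * 16.48 / 2.16 = 66332/3375 ≈ 19.653926
(z*sigma/E)^2 ≈ 386.276804
round up: n = 387

387


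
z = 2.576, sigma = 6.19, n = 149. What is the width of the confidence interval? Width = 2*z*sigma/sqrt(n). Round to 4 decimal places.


width = 2*z*sigma/sqrt(n)
2*z*sigma = 2 * 2.576 * 6.19 = 31.89088
sqrt(149) ≈ 12.206556
width = 31.89088 / 12.206556 ≈ 2.612603

2.6126


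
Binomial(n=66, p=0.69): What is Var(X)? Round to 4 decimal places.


Var = n*p*(1-p) = 66 * 0.69 * 0.31 = 14.1174

14.1174


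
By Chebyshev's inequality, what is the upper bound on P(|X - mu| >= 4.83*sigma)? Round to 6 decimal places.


P <= 1/k^2
k^2 = 4.83^2 = 23.3289
1/k^2 = 1 / 23.3289 ≈ 0.04286529

0.042865


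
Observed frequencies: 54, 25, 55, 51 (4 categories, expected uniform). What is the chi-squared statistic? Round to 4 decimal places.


chi2 = sum((O-E)^2/E), E = total/4
total = 185, E = 185/4 = 46.25
(54 - 46.25)^2 / 46.25 = 60.0625 / 46.25 = 961/740 ≈ 1.298649
(25 - 46.25)^2 / 46.25 = 451.5625 / 46.25 = 1445/148 ≈ 9.763514
(55 - 46.25)^2 / 46.25 = 76.5625 / 46.25 = 245/148 ≈ 1.655405
(51 - 46.25)^2 / 46.25 = 22.5625 / 46.25 = 361/740 ≈ 0.487838
chi2 = 2443/185 ≈ 13.205405

13.2054


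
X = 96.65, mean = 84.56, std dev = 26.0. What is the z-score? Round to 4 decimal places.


z = (X - mu) / sigma
X - mu = 96.65 - 84.56 = 12.09
z = 12.09 / 26.0 = 0.465

0.4650


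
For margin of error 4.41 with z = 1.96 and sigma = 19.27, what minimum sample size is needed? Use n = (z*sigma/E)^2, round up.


z*sigma/E = 1.96 * 19.27 / 4.41 = 1927/225 ≈ 8.564444
(z*sigma/E)^2 ≈ 73.349709
round up: n = 74

74


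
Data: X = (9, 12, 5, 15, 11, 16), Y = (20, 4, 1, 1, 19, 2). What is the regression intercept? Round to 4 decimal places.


a = ybar - b*xbar, where b = sum((xi-xbar)(yi-ybar)) / sum((xi-xbar)^2)
n = 6, xbar = 68/6 = 34/3 ≈ 11.333333, ybar = 47/6 ≈ 7.833333
Sxy = sum((xi-xbar)(yi-ybar)) = -131/3 ≈ -43.666667
Sxx = sum((xi-xbar)^2) = 244/3 ≈ 81.333333
b = Sxy / Sxx = -131/244 ≈ -0.536885
a = 7.833333 - (-0.536885) * 11.333333 = 849/61 ≈ 13.918033

13.9180


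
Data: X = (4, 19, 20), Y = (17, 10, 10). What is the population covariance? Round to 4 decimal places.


Cov = (1/n)*sum((xi-xbar)(yi-ybar))
n = 3, xbar = 43/3 ≈ 14.333333, ybar = 37/3 ≈ 12.333333
sum((xi-xbar)(yi-ybar)) = -217/3 ≈ -72.333333
Cov = -72.333333 / 3 = -217/9 ≈ -24.111111

-24.1111


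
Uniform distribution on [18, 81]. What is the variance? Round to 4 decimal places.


Var = (b-a)^2 / 12
(b-a)^2 = (81 - 18)^2 = 3969
Var = 3969/12 = 330.75

330.7500


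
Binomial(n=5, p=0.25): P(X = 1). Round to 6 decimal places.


P = C(n,k) * p^k * (1-p)^(n-k)
C(5,1) = 5
p^k = 0.25^1 = 0.25
(1-p)^(n-k) = 0.75^4 = 81/256 ≈ 0.3164063
P = 5 * 0.25 * 0.3164063 = 405/1024 ≈ 0.395508

0.395508


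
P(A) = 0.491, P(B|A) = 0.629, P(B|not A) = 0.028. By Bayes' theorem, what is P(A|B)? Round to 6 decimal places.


P(A|B) = P(B|A)*P(A) / P(B), P(B) = P(B|A)*P(A) + P(B|not A)*P(not A)
P(B|A)*P(A) = 0.629 * 0.491 = 0.308839
P(B|not A)*P(not A) = 0.028 * 0.509 = 0.014252
P(B) = 0.308839 + 0.014252 = 0.323091
P(A|B) = 0.308839 / 0.323091 ≈ 0.95588859

0.955889


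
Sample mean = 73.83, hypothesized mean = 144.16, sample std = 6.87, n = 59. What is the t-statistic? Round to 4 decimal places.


t = (xbar - mu0) / (s/sqrt(n))
xbar - mu0 = 73.83 - 144.16 = -70.33
sqrt(59) ≈ 7.68114575
s/sqrt(n) = 6.87 / 7.68114575 ≈ 0.89439782
t = -70.33 / 0.89439782 ≈ -78.633913

-78.6339


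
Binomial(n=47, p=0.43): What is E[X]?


E[X] = n*p = 47 * 0.43 = 20.21

20.21


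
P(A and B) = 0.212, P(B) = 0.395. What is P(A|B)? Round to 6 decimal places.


P(A|B) = P(A and B) / P(B) = 0.212 / 0.395 = 212/395 ≈ 0.53670886

0.536709


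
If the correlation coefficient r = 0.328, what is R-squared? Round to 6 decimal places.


R^2 = r^2 = (0.328)^2 = 0.107584

0.107584


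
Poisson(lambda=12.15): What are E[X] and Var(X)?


E[X] = Var(X) = lambda = 12.15

12.15, 12.15


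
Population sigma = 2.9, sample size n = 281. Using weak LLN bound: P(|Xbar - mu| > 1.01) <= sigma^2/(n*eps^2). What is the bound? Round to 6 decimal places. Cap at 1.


bound = min(1, sigma^2/(n*eps^2))
sigma^2 = 2.9^2 = 8.41
n*eps^2 = 281 * 1.01^2 = 281 * 1.0201 = 286.6481
sigma^2/(n*eps^2) = 8.41 / 286.6481 ≈ 0.02933911

0.029339


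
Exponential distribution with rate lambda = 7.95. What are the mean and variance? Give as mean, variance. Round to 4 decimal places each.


mean = 1/lam, var = 1/lam^2
mean = 1 / 7.95 = 20/159 ≈ 0.125786
lam^2 = 7.95^2 = 63.2025
var = 1 / 63.2025 ≈ 0.015822

0.1258, 0.0158


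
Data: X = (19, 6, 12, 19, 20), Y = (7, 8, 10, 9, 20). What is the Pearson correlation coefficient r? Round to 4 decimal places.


r = sum((xi-xbar)(yi-ybar)) / sqrt(sum((xi-xbar)^2) * sum((yi-ybar)^2))
n = 5, xbar = 76/5 = 15.2, ybar = 54/5 = 10.8
Sxy = sum((xi-xbar)(yi-ybar)) = 51.2
Sxx = sum((xi-xbar)^2) = 146.8
Syy = sum((yi-ybar)^2) = 110.8
sqrt(Sxx*Syy) ≈ 127.536034
r = Sxy / sqrt(Sxx*Syy) = 51.2 / 127.536034 ≈ 0.401455

0.4015


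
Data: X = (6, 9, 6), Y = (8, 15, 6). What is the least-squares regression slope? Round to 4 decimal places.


b = sum((xi-xbar)(yi-ybar)) / sum((xi-xbar)^2)
n = 3, xbar = 21/3 = 7, ybar = 29/3 ≈ 9.666667
Sxy = sum((xi-xbar)(yi-ybar)) = 16
Sxx = sum((xi-xbar)^2) = 6
b = Sxy / Sxx = 8/3 ≈ 2.666667

2.6667


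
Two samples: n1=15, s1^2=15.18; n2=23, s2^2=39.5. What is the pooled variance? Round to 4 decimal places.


sp^2 = ((n1-1)*s1^2 + (n2-1)*s2^2)/(n1+n2-2)
(n1-1)*s1^2 = 14 * 15.18 = 212.52
(n2-1)*s2^2 = 22 * 39.5 = 869
numerator = 212.52 + 869 = 1081.52
n1+n2-2 = 36
sp^2 = 1081.52 / 36 = 13519/450 ≈ 30.042222

30.0422


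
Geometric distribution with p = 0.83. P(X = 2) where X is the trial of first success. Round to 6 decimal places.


P = (1-p)^(k-1) * p
(1-p)^(k-1) = 0.17^1 = 0.17
P = 0.17 * 0.83 = 0.1411

0.141100


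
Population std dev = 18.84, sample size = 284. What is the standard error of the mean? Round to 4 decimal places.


SE = sigma / sqrt(n)
sqrt(284) ≈ 16.852300
SE = 18.84 / 16.852300 ≈ 1.117948

1.1179


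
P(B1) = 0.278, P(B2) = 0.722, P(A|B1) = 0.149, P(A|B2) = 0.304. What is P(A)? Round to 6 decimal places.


P(A) = P(A|B1)*P(B1) + P(A|B2)*P(B2)
P(A|B1)*P(B1) = 0.149 * 0.278 = 0.041422
P(A|B2)*P(B2) = 0.304 * 0.722 = 0.219488
P(A) = 0.041422 + 0.219488 = 0.26091

0.260910


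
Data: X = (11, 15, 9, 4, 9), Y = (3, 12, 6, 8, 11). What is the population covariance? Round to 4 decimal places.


Cov = (1/n)*sum((xi-xbar)(yi-ybar))
n = 5, xbar = 48/5 = 9.6, ybar = 40/5 = 8
sum((xi-xbar)(yi-ybar)) = 14
Cov = 14 / 5 = 2.8

2.8000


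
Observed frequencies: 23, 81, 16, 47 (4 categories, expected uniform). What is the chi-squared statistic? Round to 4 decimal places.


chi2 = sum((O-E)^2/E), E = total/4
total = 167, E = 167/4 = 41.75
(23 - 41.75)^2 / 41.75 = 351.5625 / 41.75 = 5625/668 ≈ 8.420659
(81 - 41.75)^2 / 41.75 = 1540.5625 / 41.75 = 24649/668 ≈ 36.899701
(16 - 41.75)^2 / 41.75 = 663.0625 / 41.75 = 10609/668 ≈ 15.881737
(47 - 41.75)^2 / 41.75 = 27.5625 / 41.75 = 441/668 ≈ 0.660180
chi2 = 10331/167 ≈ 61.862275

61.8623


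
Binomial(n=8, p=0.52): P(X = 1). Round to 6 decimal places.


P = C(n,k) * p^k * (1-p)^(n-k)
C(8,1) = 8
p^k = 0.52^1 = 0.52
(1-p)^(n-k) = 0.48^7 ≈ 0.005870683
P = 8 * 0.52 * 0.005870683 ≈ 0.024422

0.024422


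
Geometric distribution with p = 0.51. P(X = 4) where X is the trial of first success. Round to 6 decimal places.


P = (1-p)^(k-1) * p
(1-p)^(k-1) = 0.49^3 = 0.117649
P = 0.117649 * 0.51 = 0.06000099

0.060001


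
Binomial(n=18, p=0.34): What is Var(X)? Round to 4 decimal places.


Var = n*p*(1-p) = 18 * 0.34 * 0.66 = 4.0392

4.0392


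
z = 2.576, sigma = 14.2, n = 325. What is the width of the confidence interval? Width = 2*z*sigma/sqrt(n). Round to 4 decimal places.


width = 2*z*sigma/sqrt(n)
2*z*sigma = 2 * 2.576 * 14.2 = 73.1584
sqrt(325) ≈ 18.027756
width = 73.1584 / 18.027756 ≈ 4.058098

4.0581


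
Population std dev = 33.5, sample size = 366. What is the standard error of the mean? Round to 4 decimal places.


SE = sigma / sqrt(n)
sqrt(366) ≈ 19.131126
SE = 33.5 / 19.131126 ≈ 1.751073

1.7511


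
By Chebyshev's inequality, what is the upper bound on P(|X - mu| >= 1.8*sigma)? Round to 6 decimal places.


P <= 1/k^2
k^2 = 1.8^2 = 3.24
1/k^2 = 1 / 3.24 = 25/81 ≈ 0.30864198

0.308642


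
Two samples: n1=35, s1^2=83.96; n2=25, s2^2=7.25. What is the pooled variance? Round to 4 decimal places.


sp^2 = ((n1-1)*s1^2 + (n2-1)*s2^2)/(n1+n2-2)
(n1-1)*s1^2 = 34 * 83.96 = 2854.64
(n2-1)*s2^2 = 24 * 7.25 = 174
numerator = 2854.64 + 174 = 3028.64
n1+n2-2 = 58
sp^2 = 3028.64 / 58 = 37858/725 ≈ 52.217931

52.2179


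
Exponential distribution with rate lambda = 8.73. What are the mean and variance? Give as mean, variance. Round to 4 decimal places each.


mean = 1/lam, var = 1/lam^2
mean = 1 / 8.73 = 100/873 ≈ 0.114548
lam^2 = 8.73^2 = 76.2129
var = 1 / 76.2129 ≈ 0.013121

0.1145, 0.0131


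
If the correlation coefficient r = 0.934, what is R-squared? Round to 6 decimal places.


R^2 = r^2 = (0.934)^2 = 0.872356

0.872356


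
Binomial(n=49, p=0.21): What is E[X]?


E[X] = n*p = 49 * 0.21 = 10.29

10.29


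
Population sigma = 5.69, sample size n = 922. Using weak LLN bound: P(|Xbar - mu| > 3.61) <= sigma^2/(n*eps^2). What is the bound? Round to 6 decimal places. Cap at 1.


bound = min(1, sigma^2/(n*eps^2))
sigma^2 = 5.69^2 = 32.3761
n*eps^2 = 922 * 3.61^2 = 922 * 13.0321 = 12015.5962
sigma^2/(n*eps^2) = 32.3761 / 12015.5962 ≈ 0.00269451

0.002695


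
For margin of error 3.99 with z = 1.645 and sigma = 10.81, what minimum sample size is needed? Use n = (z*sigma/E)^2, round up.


z*sigma/E = 1.645 * 10.81 / 3.99 ≈ 4.456754
(z*sigma/E)^2 ≈ 19.862660
round up: n = 20

20


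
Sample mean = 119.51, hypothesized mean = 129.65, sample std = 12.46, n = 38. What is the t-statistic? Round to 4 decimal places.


t = (xbar - mu0) / (s/sqrt(n))
xbar - mu0 = 119.51 - 129.65 = -10.14
sqrt(38) ≈ 6.16441400
s/sqrt(n) = 12.46 / 6.16441400 ≈ 2.02127891
t = -10.14 / 2.02127891 ≈ -5.016626

-5.0166


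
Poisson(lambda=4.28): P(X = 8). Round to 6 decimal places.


P = e^(-lam) * lam^k / k!
e^(-4.28) ≈ 0.01384266
lam^k = 4.28^8 ≈ 112603.049481
k! = 8! = 40320
P = 0.01384266 * 112603.049481 / 40320 ≈ 0.038659

0.038659


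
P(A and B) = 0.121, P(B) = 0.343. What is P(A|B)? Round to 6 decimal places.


P(A|B) = P(A and B) / P(B) = 0.121 / 0.343 = 121/343 ≈ 0.35276968

0.352770


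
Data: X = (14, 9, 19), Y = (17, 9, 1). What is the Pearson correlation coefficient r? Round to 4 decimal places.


r = sum((xi-xbar)(yi-ybar)) / sqrt(sum((xi-xbar)^2) * sum((yi-ybar)^2))
n = 3, xbar = 42/3 = 14, ybar = 27/3 = 9
Sxy = sum((xi-xbar)(yi-ybar)) = -40
Sxx = sum((xi-xbar)^2) = 50
Syy = sum((yi-ybar)^2) = 128
sqrt(Sxx*Syy) = 80
r = Sxy / sqrt(Sxx*Syy) = -40 / 80 = -0.5

-0.5000


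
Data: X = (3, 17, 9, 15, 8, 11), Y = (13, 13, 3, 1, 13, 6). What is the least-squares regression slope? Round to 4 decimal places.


b = sum((xi-xbar)(yi-ybar)) / sum((xi-xbar)^2)
n = 6, xbar = 63/6 = 10.5, ybar = 49/6 ≈ 8.166667
Sxy = sum((xi-xbar)(yi-ybar)) = -42.5
Sxx = sum((xi-xbar)^2) = 127.5
b = Sxy / Sxx = -1/3 ≈ -0.333333

-0.3333


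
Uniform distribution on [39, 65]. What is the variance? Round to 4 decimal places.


Var = (b-a)^2 / 12
(b-a)^2 = (65 - 39)^2 = 676
Var = 676/12 ≈ 56.333333

56.3333


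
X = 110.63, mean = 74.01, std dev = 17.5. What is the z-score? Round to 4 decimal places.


z = (X - mu) / sigma
X - mu = 110.63 - 74.01 = 36.62
z = 36.62 / 17.5 = 1831/875 ≈ 2.092571

2.0926


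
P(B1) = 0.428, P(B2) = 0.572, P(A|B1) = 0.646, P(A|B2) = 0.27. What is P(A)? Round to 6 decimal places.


P(A) = P(A|B1)*P(B1) + P(A|B2)*P(B2)
P(A|B1)*P(B1) = 0.646 * 0.428 = 0.276488
P(A|B2)*P(B2) = 0.27 * 0.572 = 0.15444
P(A) = 0.276488 + 0.15444 = 0.430928

0.430928


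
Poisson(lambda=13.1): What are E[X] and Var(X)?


E[X] = Var(X) = lambda = 13.1

13.1, 13.1


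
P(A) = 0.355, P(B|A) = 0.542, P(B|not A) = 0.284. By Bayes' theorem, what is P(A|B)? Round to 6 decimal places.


P(A|B) = P(B|A)*P(A) / P(B), P(B) = P(B|A)*P(A) + P(B|not A)*P(not A)
P(B|A)*P(A) = 0.542 * 0.355 = 0.19241
P(B|not A)*P(not A) = 0.284 * 0.645 = 0.18318
P(B) = 0.19241 + 0.18318 = 0.37559
P(A|B) = 0.19241 / 0.37559 = 271/529 ≈ 0.51228733

0.512287


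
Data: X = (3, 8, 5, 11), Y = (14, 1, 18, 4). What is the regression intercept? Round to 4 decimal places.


a = ybar - b*xbar, where b = sum((xi-xbar)(yi-ybar)) / sum((xi-xbar)^2)
n = 4, xbar = 27/4 = 6.75, ybar = 37/4 = 9.25
Sxy = sum((xi-xbar)(yi-ybar)) = -65.75
Sxx = sum((xi-xbar)^2) = 36.75
b = Sxy / Sxx = -263/147 ≈ -1.789116
a = 9.25 - (-1.789116) * 6.75 = 1045/49 ≈ 21.326531

21.3265


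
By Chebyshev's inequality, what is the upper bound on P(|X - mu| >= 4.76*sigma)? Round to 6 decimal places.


P <= 1/k^2
k^2 = 4.76^2 = 22.6576
1/k^2 = 1 / 22.6576 ≈ 0.04413530

0.044135


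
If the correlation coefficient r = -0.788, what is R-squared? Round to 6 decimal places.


R^2 = r^2 = (-0.788)^2 = 0.620944

0.620944


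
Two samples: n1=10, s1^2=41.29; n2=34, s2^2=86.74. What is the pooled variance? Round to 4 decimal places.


sp^2 = ((n1-1)*s1^2 + (n2-1)*s2^2)/(n1+n2-2)
(n1-1)*s1^2 = 9 * 41.29 = 371.61
(n2-1)*s2^2 = 33 * 86.74 = 2862.42
numerator = 371.61 + 2862.42 = 3234.03
n1+n2-2 = 42
sp^2 = 3234.03 / 42 = 107801/1400 ≈ 77.000714

77.0007


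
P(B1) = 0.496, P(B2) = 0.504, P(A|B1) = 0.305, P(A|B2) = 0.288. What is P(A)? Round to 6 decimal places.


P(A) = P(A|B1)*P(B1) + P(A|B2)*P(B2)
P(A|B1)*P(B1) = 0.305 * 0.496 = 0.15128
P(A|B2)*P(B2) = 0.288 * 0.504 = 0.145152
P(A) = 0.15128 + 0.145152 = 0.296432

0.296432


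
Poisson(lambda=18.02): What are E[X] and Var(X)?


E[X] = Var(X) = lambda = 18.02

18.02, 18.02


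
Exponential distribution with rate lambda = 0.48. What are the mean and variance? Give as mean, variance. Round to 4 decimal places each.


mean = 1/lam, var = 1/lam^2
mean = 1 / 0.48 = 25/12 ≈ 2.083333
lam^2 = 0.48^2 = 0.2304
var = 1 / 0.2304 = 625/144 ≈ 4.340278

2.0833, 4.3403


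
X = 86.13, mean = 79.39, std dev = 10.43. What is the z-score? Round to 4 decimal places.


z = (X - mu) / sigma
X - mu = 86.13 - 79.39 = 6.74
z = 6.74 / 10.43 = 674/1043 ≈ 0.646213

0.6462


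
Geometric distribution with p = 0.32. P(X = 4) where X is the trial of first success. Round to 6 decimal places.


P = (1-p)^(k-1) * p
(1-p)^(k-1) = 0.68^3 = 0.314432
P = 0.314432 * 0.32 ≈ 0.1006182

0.100618


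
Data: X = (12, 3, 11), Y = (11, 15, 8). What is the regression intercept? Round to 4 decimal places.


a = ybar - b*xbar, where b = sum((xi-xbar)(yi-ybar)) / sum((xi-xbar)^2)
n = 3, xbar = 26/3 ≈ 8.666667, ybar = 34/3 ≈ 11.333333
Sxy = sum((xi-xbar)(yi-ybar)) = -89/3 ≈ -29.666667
Sxx = sum((xi-xbar)^2) = 146/3 ≈ 48.666667
b = Sxy / Sxx = -89/146 ≈ -0.609589
a = 11.333333 - (-0.609589) * 8.666667 = 1213/73 ≈ 16.616438

16.6164


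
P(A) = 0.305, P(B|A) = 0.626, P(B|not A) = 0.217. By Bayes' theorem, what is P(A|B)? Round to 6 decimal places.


P(A|B) = P(B|A)*P(A) / P(B), P(B) = P(B|A)*P(A) + P(B|not A)*P(not A)
P(B|A)*P(A) = 0.626 * 0.305 = 0.19093
P(B|not A)*P(not A) = 0.217 * 0.695 = 0.150815
P(B) = 0.19093 + 0.150815 = 0.341745
P(A|B) = 0.19093 / 0.341745 ≈ 0.55869142

0.558691


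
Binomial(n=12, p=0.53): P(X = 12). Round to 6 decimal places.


P = C(n,k) * p^k * (1-p)^(n-k)
C(12,12) = 1
p^k = 0.53^12 ≈ 0.0004912589
(1-p)^(n-k) = 0.47^0 = 1
P = 1 * 0.0004912589 * 1 ≈ 0.000491

0.000491


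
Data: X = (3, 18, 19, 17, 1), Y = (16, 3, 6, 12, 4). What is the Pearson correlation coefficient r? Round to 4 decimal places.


r = sum((xi-xbar)(yi-ybar)) / sqrt(sum((xi-xbar)^2) * sum((yi-ybar)^2))
n = 5, xbar = 58/5 = 11.6, ybar = 41/5 = 8.2
Sxy = sum((xi-xbar)(yi-ybar)) = -51.6
Sxx = sum((xi-xbar)^2) = 311.2
Syy = sum((yi-ybar)^2) = 124.8
sqrt(Sxx*Syy) ≈ 197.072981
r = Sxy / sqrt(Sxx*Syy) = -51.6 / 197.072981 ≈ -0.261832

-0.2618


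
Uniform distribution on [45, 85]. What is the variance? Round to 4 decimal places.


Var = (b-a)^2 / 12
(b-a)^2 = (85 - 45)^2 = 1600
Var = 1600/12 ≈ 133.333333

133.3333


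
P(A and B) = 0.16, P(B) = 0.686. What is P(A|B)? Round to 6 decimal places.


P(A|B) = P(A and B) / P(B) = 0.16 / 0.686 = 80/343 ≈ 0.23323615

0.233236


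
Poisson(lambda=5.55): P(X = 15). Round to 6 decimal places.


P = e^(-lam) * lam^k / k!
e^(-5.55) ≈ 0.003887457
lam^k = 5.55^15 ≈ 146014083506.398875
k! = 15! = 1307674368000
P = 0.003887457 * 146014083506.398875 / 1307674368000 ≈ 0.000434

0.000434


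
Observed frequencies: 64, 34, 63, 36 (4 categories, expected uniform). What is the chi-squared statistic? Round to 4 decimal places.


chi2 = sum((O-E)^2/E), E = total/4
total = 197, E = 197/4 = 49.25
(64 - 49.25)^2 / 49.25 = 217.5625 / 49.25 = 3481/788 ≈ 4.417513
(34 - 49.25)^2 / 49.25 = 232.5625 / 49.25 = 3721/788 ≈ 4.722081
(63 - 49.25)^2 / 49.25 = 189.0625 / 49.25 = 3025/788 ≈ 3.838832
(36 - 49.25)^2 / 49.25 = 175.5625 / 49.25 = 2809/788 ≈ 3.564721
chi2 = 3259/197 ≈ 16.543147

16.5431


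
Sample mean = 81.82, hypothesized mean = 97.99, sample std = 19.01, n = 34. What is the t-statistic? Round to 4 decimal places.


t = (xbar - mu0) / (s/sqrt(n))
xbar - mu0 = 81.82 - 97.99 = -16.17
sqrt(34) ≈ 5.83095189
s/sqrt(n) = 19.01 / 5.83095189 ≈ 3.26018810
t = -16.17 / 3.26018810 ≈ -4.959837

-4.9598


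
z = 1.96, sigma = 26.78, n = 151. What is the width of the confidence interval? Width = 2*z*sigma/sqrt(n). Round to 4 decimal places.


width = 2*z*sigma/sqrt(n)
2*z*sigma = 2 * 1.96 * 26.78 = 104.9776
sqrt(151) ≈ 12.288206
width = 104.9776 / 12.288206 ≈ 8.542956

8.5430


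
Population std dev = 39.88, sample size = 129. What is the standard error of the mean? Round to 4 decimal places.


SE = sigma / sqrt(n)
sqrt(129) ≈ 11.357817
SE = 39.88 / 11.357817 ≈ 3.511238

3.5112


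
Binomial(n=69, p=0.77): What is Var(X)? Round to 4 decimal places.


Var = n*p*(1-p) = 69 * 0.77 * 0.23 = 12.2199

12.2199


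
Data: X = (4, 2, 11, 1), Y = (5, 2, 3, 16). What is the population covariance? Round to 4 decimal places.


Cov = (1/n)*sum((xi-xbar)(yi-ybar))
n = 4, xbar = 18/4 = 4.5, ybar = 26/4 = 6.5
sum((xi-xbar)(yi-ybar)) = -44
Cov = -44 / 4 = -11

-11.0000


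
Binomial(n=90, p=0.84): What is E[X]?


E[X] = n*p = 90 * 0.84 = 75.6

75.6


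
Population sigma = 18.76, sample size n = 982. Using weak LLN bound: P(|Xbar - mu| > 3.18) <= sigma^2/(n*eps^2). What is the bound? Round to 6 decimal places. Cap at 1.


bound = min(1, sigma^2/(n*eps^2))
sigma^2 = 18.76^2 = 351.9376
n*eps^2 = 982 * 3.18^2 = 982 * 10.1124 = 9930.3768
sigma^2/(n*eps^2) = 351.9376 / 9930.3768 ≈ 0.03544051

0.035441


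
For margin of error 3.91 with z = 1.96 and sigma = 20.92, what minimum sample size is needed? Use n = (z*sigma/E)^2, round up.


z*sigma/E = 1.96 * 20.92 / 3.91 = 102508/9775 ≈ 10.486752
(z*sigma/E)^2 ≈ 109.971966
round up: n = 110

110


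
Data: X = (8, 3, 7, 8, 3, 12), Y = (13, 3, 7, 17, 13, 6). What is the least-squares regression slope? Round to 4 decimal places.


b = sum((xi-xbar)(yi-ybar)) / sum((xi-xbar)^2)
n = 6, xbar = 41/6 ≈ 6.833333, ybar = 59/6 ≈ 9.833333
Sxy = sum((xi-xbar)(yi-ybar)) = 35/6 ≈ 5.833333
Sxx = sum((xi-xbar)^2) = 353/6 ≈ 58.833333
b = Sxy / Sxx = 35/353 ≈ 0.099150

0.0992


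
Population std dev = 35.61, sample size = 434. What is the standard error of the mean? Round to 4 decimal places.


SE = sigma / sqrt(n)
sqrt(434) ≈ 20.832667
SE = 35.61 / 20.832667 ≈ 1.709335

1.7093


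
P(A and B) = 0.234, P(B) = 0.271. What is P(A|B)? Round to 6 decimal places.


P(A|B) = P(A and B) / P(B) = 0.234 / 0.271 = 234/271 ≈ 0.86346863

0.863469


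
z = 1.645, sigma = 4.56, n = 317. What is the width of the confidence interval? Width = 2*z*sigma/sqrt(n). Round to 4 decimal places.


width = 2*z*sigma/sqrt(n)
2*z*sigma = 2 * 1.645 * 4.56 = 15.0024
sqrt(317) ≈ 17.804494
width = 15.0024 / 17.804494 ≈ 0.842619

0.8426


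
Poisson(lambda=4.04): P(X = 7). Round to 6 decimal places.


P = e^(-lam) * lam^k / k!
e^(-4.04) ≈ 0.01759747
lam^k = 4.04^7 ≈ 17565.865609
k! = 7! = 5040
P = 0.01759747 * 17565.865609 / 5040 ≈ 0.061332

0.061332


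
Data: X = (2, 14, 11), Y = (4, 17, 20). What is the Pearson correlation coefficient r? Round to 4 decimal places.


r = sum((xi-xbar)(yi-ybar)) / sqrt(sum((xi-xbar)^2) * sum((yi-ybar)^2))
n = 3, xbar = 27/3 = 9, ybar = 41/3 ≈ 13.666667
Sxy = sum((xi-xbar)(yi-ybar)) = 97
Sxx = sum((xi-xbar)^2) = 78
Syy = sum((yi-ybar)^2) = 434/3 ≈ 144.666667
sqrt(Sxx*Syy) ≈ 106.226174
r = Sxy / sqrt(Sxx*Syy) = 97 / 106.226174 ≈ 0.913146

0.9131


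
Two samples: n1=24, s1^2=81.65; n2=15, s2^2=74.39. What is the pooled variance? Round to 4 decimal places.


sp^2 = ((n1-1)*s1^2 + (n2-1)*s2^2)/(n1+n2-2)
(n1-1)*s1^2 = 23 * 81.65 = 1877.95
(n2-1)*s2^2 = 14 * 74.39 = 1041.46
numerator = 1877.95 + 1041.46 = 2919.41
n1+n2-2 = 37
sp^2 = 2919.41 / 37 = 291941/3700 ≈ 78.902973

78.9030


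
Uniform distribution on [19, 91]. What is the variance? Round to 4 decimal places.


Var = (b-a)^2 / 12
(b-a)^2 = (91 - 19)^2 = 5184
Var = 5184/12 = 432

432.0000


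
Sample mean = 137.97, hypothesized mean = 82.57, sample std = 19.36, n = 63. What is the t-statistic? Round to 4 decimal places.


t = (xbar - mu0) / (s/sqrt(n))
xbar - mu0 = 137.97 - 82.57 = 55.4
sqrt(63) ≈ 7.93725393
s/sqrt(n) = 19.36 / 7.93725393 ≈ 2.43913073
t = 55.4 / 2.43913073 ≈ 22.713010

22.7130
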